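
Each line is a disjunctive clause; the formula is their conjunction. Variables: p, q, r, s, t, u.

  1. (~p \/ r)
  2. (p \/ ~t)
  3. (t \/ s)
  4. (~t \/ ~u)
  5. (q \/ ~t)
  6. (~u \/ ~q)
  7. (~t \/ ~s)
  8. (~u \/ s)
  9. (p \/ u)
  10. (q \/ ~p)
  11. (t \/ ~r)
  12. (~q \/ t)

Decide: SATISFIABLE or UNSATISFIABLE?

SATISFIABLE

Set p = False and propagate.
  then t is forced to False.
  then s is forced to True.
  then u is forced to True.
  then q is forced to False.
  then r is forced to False.
So p=False, q=False, r=False, s=True, t=False, u=True is a satisfying assignment.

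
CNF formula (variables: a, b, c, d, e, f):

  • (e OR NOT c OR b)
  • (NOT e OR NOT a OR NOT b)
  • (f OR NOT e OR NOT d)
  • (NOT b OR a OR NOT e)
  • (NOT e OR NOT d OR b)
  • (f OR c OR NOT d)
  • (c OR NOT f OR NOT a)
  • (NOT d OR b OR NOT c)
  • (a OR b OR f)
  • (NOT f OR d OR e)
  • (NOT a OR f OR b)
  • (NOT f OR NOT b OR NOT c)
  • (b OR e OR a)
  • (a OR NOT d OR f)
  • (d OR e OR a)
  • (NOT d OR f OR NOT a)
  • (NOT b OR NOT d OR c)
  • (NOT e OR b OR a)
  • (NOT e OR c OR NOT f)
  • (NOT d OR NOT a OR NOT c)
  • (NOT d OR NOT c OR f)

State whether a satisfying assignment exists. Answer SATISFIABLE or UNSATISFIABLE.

SATISFIABLE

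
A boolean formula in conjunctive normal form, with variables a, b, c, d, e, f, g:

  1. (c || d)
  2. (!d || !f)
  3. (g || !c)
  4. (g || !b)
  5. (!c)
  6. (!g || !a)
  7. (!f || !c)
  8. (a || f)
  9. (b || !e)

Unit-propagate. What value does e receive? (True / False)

False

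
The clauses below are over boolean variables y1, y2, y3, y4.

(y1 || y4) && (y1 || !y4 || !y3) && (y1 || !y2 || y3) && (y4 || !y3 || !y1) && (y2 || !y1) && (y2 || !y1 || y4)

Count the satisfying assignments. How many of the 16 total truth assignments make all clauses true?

4

The models are:
  y1=F y2=F y3=F y4=T
  y1=T y2=T y3=F y4=F
  y1=T y2=T y3=F y4=T
  y1=T y2=T y3=T y4=T
Count: 4.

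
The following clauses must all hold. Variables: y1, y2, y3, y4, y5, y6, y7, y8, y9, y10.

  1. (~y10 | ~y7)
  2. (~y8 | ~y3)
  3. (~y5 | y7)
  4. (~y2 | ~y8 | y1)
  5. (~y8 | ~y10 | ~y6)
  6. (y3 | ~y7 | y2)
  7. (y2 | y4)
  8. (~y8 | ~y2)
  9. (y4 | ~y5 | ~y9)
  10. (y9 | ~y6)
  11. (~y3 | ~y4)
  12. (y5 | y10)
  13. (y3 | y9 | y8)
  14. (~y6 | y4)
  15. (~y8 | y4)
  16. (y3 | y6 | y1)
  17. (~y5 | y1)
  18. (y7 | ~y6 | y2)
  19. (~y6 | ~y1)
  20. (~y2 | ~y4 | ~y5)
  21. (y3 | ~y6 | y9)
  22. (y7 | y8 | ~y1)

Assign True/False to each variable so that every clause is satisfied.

y1=F, y2=T, y3=T, y4=F, y5=F, y6=F, y7=F, y8=F, y9=T, y10=T

Try y1 = False.
  then y5 is forced to False.
  then y10 is forced to True.
  then y7 is forced to False.
Try y2 = True.
  then y8 is forced to False.
Try y3 = True.
  then y4 is forced to False.
  then y6 is forced to False.
y9 is now unconstrained; take y9 = True.
Every clause has at least one true literal under this assignment.
Check each clause:
  1. (~y10 | ~y7) — ~y7 is true.
  2. (~y8 | ~y3) — ~y8 is true.
  3. (y7 | ~y5) — ~y5 is true.
  4. (~y2 | ~y8 | y1) — ~y8 is true.
  5. (~y10 | ~y8 | ~y6) — ~y8 is true.
  6. (y2 | y3 | ~y7) — ~y7 is true.
  7. (y4 | y2) — y2 is true.
  8. (~y2 | ~y8) — ~y8 is true.
  9. (~y9 | y4 | ~y5) — ~y5 is true.
  10. (~y6 | y9) — y9 is true.
  11. (~y4 | ~y3) — ~y4 is true.
  12. (y10 | y5) — y10 is true.
  13. (y8 | y3 | y9) — y9 is true.
  14. (~y6 | y4) — ~y6 is true.
  15. (~y8 | y4) — ~y8 is true.
  16. (y6 | y3 | y1) — y3 is true.
  17. (y1 | ~y5) — ~y5 is true.
  18. (y7 | ~y6 | y2) — y2 is true.
  19. (~y1 | ~y6) — ~y6 is true.
  20. (~y4 | ~y2 | ~y5) — ~y5 is true.
  21. (y9 | y3 | ~y6) — y9 is true.
  22. (y8 | ~y1 | y7) — ~y1 is true.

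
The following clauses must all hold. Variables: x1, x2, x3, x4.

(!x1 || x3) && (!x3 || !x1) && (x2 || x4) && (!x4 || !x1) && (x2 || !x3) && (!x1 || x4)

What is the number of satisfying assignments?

5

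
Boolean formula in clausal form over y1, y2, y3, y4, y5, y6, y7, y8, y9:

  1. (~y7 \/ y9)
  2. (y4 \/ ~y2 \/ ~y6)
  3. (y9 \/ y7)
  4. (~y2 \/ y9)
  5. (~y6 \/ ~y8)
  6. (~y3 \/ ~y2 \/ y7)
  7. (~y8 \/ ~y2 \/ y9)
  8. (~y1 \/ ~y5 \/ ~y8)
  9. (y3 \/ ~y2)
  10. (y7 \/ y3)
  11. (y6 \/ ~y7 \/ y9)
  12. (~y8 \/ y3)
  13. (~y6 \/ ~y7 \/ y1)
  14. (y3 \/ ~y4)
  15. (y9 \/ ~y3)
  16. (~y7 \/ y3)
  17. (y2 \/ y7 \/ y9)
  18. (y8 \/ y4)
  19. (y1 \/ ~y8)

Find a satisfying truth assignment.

y1 = T  y2 = T  y3 = T  y4 = T  y5 = T  y6 = T  y7 = T  y8 = F  y9 = T

Pure literal: y9 appears only positively; assign y9 = True.
Set y1 = True and propagate.
Set y2 = True and propagate.
  then y3 is forced to True.
  then y7 is forced to True.
The remaining clauses are satisfied by y4 = True, y5 = True, y6 = True, y8 = False.
Every clause has at least one true literal under this assignment.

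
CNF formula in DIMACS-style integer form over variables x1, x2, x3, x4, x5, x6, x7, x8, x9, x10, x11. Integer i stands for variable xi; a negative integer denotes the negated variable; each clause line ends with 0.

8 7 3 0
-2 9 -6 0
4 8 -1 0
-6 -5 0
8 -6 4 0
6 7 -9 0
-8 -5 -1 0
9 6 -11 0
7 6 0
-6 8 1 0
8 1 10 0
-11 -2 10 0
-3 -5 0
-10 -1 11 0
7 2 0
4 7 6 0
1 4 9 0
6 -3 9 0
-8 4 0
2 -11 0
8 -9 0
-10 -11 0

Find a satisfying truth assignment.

x1 = False  x2 = True  x3 = True  x4 = True  x5 = False  x6 = True  x7 = False  x8 = True  x9 = True  x10 = True  x11 = False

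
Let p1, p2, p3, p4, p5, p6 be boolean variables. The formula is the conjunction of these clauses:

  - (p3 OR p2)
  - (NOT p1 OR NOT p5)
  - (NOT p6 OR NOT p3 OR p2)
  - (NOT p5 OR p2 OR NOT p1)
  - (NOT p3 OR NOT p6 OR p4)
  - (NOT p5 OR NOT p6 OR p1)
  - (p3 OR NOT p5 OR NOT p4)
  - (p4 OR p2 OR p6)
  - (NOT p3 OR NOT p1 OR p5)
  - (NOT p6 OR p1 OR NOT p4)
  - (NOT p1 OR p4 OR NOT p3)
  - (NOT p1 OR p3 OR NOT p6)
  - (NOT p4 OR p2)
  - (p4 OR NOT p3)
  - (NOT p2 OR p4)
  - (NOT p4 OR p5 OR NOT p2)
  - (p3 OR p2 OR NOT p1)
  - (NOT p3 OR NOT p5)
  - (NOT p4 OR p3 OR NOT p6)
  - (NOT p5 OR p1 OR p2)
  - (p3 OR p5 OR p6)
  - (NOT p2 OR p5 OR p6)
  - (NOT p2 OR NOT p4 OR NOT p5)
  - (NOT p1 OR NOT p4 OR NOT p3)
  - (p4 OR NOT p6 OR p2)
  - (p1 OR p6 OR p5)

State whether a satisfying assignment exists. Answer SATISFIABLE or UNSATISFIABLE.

UNSATISFIABLE

p3 = True:
  propagation gives p4=True, p2=True, p5=True; an empty clause results — contradiction.
p3 = False:
  propagation gives p2=True, p4=True, p5=False; an empty clause results — contradiction.
Every branch closes, so no satisfying assignment exists.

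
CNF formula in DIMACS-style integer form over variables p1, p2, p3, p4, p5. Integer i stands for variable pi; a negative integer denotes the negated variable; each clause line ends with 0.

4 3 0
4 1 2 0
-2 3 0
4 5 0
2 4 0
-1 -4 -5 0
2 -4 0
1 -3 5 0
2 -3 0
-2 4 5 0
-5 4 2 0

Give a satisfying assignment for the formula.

p1 = F, p2 = T, p3 = T, p4 = T, p5 = T

Check each clause:
  1. (p4 \/ p3) — p3 is true.
  2. (p4 \/ p1 \/ p2) — p2 is true.
  3. (~p2 \/ p3) — p3 is true.
  4. (p4 \/ p5) — p4 is true.
  5. (p2 \/ p4) — p2 is true.
  6. (~p5 \/ ~p4 \/ ~p1) — ~p1 is true.
  7. (~p4 \/ p2) — p2 is true.
  8. (p5 \/ p1 \/ ~p3) — p5 is true.
  9. (p2 \/ ~p3) — p2 is true.
  10. (p4 \/ p5 \/ ~p2) — p4 is true.
  11. (p4 \/ ~p5 \/ p2) — p2 is true.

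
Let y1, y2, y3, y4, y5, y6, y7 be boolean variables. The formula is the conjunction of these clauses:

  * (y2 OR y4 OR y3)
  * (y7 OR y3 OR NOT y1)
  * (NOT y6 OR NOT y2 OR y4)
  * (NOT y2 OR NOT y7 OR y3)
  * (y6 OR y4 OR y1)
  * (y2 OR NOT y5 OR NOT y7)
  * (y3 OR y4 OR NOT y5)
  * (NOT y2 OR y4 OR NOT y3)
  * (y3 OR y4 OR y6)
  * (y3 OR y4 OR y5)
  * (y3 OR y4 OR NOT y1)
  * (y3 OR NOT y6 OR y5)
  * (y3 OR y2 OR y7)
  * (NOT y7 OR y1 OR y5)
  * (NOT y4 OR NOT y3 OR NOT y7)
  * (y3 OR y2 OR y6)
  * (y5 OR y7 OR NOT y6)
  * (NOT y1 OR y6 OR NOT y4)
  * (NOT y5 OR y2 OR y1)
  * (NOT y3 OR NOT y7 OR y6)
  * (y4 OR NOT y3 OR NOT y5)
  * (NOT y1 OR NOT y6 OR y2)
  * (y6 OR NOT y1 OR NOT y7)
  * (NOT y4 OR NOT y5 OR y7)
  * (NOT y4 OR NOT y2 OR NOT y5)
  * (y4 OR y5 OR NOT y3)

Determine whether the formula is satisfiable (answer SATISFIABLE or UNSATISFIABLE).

Branch on y1: take y1 = False.
Try y2 = True.
For the remaining variables, y3 = True, y4 = True, y5 = False, y6 = False, y7 = False works.
So y1=False  y2=True  y3=True  y4=True  y5=False  y6=False  y7=False is a satisfying assignment.

SATISFIABLE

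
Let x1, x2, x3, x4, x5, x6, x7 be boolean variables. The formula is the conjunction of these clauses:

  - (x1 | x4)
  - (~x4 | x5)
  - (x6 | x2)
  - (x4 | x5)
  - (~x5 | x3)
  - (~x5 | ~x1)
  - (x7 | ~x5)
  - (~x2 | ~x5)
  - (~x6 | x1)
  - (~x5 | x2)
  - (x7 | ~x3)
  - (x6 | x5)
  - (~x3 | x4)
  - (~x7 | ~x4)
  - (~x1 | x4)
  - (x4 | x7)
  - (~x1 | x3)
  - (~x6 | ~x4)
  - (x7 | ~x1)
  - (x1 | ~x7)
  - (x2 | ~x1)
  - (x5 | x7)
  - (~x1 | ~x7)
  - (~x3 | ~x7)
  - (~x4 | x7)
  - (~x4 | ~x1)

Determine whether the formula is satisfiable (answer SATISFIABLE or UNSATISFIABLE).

UNSATISFIABLE

x1 = True:
  propagation gives x5=False, x4=False; an empty clause results — contradiction.
x1 = False:
  propagation gives x4=True, x5=True, x3=True, x7=True; an empty clause results — contradiction.
Every branch closes, so no satisfying assignment exists.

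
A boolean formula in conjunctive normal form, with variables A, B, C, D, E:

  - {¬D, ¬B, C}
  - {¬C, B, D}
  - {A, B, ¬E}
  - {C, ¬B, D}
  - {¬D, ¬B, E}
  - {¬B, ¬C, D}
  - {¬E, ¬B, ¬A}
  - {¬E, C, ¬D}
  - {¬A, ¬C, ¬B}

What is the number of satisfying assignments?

9

Split on B, then C.
  B=1, C=1: remaining (A,D,E) ∈ {(0,1,1)} — 1.
  B=1, C=0: a clause becomes empty — 0.
  B=0, C=1: remaining (A,D,E) ∈ {(0,1,0); (1,1,0); (1,1,1)} — 3.
  B=0, C=0: 5 of the 8 assignments to (A,D,E) work.
Total: 1 + 0 + 3 + 5 = 9.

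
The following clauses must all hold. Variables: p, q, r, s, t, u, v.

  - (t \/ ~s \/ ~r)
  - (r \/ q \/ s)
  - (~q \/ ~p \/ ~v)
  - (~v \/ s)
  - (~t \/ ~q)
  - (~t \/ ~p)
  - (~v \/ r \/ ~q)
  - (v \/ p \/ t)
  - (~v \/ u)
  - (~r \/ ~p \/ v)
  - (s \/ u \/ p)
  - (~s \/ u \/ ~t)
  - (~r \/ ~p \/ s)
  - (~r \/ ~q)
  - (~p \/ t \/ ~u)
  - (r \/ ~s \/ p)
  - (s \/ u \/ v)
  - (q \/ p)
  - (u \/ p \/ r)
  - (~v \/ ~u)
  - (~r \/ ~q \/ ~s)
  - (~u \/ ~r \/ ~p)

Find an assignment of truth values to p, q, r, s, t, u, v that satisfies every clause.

p=1, q=0, r=0, s=1, t=0, u=0, v=0

Branch on p: take p = True.
  then t is forced to False.
  then u is forced to False.
  then v is forced to False.
  then r is forced to False.
  then s is forced to True.
q is now unconstrained; take q = False.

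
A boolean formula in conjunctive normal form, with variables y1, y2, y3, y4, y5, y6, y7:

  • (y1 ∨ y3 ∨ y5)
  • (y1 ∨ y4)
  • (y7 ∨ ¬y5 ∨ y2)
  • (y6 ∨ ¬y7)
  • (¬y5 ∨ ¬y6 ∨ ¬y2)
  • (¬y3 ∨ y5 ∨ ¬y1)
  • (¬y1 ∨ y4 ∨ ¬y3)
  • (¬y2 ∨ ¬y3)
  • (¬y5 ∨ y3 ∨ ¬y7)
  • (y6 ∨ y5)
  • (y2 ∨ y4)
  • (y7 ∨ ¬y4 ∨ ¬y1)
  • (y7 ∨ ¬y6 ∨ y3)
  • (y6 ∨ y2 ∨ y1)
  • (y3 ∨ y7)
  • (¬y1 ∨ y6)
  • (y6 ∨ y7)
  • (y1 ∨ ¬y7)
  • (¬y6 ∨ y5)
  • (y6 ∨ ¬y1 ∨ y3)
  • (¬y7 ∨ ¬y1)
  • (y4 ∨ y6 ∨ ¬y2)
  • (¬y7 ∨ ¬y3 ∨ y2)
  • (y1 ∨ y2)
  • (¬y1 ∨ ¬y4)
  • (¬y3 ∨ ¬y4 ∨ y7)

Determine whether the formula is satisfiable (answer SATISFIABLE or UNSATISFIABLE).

y1 = True:
  propagation gives y6=True, y5=True, y2=False, y7=True; an empty clause results — contradiction.
y1 = False:
  propagation gives y4=True, y7=False, y3=True; an empty clause results — contradiction.
Every branch closes, so no satisfying assignment exists.

UNSATISFIABLE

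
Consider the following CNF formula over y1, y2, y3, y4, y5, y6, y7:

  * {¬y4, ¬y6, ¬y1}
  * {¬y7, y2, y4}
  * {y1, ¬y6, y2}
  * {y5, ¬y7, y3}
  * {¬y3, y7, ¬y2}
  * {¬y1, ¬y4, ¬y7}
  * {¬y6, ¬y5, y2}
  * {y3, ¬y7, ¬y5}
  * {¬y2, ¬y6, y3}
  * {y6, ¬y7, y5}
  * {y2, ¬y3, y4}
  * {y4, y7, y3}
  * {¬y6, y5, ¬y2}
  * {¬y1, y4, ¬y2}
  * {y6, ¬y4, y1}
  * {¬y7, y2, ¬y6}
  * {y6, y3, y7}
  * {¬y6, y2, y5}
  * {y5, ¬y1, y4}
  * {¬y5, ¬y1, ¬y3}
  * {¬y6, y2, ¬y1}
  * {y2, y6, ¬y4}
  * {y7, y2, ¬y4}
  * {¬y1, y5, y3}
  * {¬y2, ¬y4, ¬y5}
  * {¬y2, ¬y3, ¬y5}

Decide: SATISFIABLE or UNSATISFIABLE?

UNSATISFIABLE

y2 = True:
  y3 = True:
    propagation gives y7=True, y5=False, y6=True; an empty clause results — contradiction.
  y3 = False:
    propagation gives y6=False, y7=True, y5=True; an empty clause results — contradiction.
y2 = False:
  y6 = True:
    propagation gives y1=True; an empty clause results — contradiction.
  y6 = False:
    propagation gives y4=False, y7=False, y3=False; an empty clause results — contradiction.
Every branch closes, so no satisfying assignment exists.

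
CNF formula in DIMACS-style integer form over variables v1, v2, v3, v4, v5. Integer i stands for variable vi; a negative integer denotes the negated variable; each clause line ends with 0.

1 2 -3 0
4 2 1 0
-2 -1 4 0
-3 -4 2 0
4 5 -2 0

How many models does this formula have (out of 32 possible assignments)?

18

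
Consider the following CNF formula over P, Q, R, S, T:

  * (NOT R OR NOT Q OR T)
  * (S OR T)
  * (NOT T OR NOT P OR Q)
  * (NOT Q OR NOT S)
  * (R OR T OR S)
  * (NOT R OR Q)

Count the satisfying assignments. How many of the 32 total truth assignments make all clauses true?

8

The models are:
  P=0 Q=0 R=0 S=0 T=1
  P=0 Q=0 R=0 S=1 T=0
  P=0 Q=0 R=0 S=1 T=1
  P=0 Q=1 R=0 S=0 T=1
  P=0 Q=1 R=1 S=0 T=1
  P=1 Q=0 R=0 S=1 T=0
  P=1 Q=1 R=0 S=0 T=1
  P=1 Q=1 R=1 S=0 T=1
That's 8 in total.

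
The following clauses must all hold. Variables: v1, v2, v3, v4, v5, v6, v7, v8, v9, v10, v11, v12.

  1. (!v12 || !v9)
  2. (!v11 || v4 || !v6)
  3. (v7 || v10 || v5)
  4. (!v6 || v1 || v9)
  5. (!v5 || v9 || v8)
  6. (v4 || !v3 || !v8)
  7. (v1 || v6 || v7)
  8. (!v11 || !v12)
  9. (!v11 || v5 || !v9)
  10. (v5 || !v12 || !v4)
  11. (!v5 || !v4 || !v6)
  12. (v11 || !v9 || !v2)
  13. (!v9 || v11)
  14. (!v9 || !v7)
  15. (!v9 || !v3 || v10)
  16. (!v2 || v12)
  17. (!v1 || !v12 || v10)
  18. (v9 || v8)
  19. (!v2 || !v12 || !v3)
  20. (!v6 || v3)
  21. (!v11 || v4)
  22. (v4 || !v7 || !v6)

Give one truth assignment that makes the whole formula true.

v1 = F, v2 = F, v3 = T, v4 = T, v5 = F, v6 = F, v7 = T, v8 = T, v9 = F, v10 = T, v11 = T, v12 = F

v2 occurs only negated in the remaining clauses — set v2 = False.
v10 occurs only positively in the remaining clauses — set v10 = True.
Try v1 = False.
Try v3 = True.
The remaining clauses are satisfied by v4 = True, v5 = False, v6 = False, v7 = True, v8 = True, v9 = False, v11 = True, v12 = False.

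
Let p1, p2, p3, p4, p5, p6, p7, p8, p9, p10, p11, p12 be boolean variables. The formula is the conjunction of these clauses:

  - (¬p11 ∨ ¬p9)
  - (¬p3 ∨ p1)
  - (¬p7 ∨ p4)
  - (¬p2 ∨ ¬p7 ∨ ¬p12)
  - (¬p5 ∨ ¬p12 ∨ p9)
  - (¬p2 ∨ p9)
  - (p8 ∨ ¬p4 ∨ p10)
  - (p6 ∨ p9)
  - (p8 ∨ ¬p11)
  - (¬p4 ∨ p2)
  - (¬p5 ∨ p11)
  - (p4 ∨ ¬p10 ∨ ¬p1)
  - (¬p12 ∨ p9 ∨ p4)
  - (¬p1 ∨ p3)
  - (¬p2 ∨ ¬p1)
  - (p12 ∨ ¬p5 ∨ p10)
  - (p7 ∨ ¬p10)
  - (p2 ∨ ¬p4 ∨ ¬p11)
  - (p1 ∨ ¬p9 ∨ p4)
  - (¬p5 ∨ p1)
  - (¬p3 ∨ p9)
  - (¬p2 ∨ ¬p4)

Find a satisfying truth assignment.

p5 occurs only negated in the remaining clauses — set p5 = False.
Pure literal: p6 appears only positively; assign p6 = True.
Branch on p1: take p1 = True.
  then p3 is forced to True.
  then p2 is forced to False.
  then p4 is forced to False.
  then p7 is forced to False.
  then p10 is forced to False.
  then p9 is forced to True.
  then p11 is forced to False.
p8, p12 are now unconstrained; take p8 = False, p12 = True.
Every clause has at least one true literal under this assignment.

p1=T, p2=F, p3=T, p4=F, p5=F, p6=T, p7=F, p8=F, p9=T, p10=F, p11=F, p12=T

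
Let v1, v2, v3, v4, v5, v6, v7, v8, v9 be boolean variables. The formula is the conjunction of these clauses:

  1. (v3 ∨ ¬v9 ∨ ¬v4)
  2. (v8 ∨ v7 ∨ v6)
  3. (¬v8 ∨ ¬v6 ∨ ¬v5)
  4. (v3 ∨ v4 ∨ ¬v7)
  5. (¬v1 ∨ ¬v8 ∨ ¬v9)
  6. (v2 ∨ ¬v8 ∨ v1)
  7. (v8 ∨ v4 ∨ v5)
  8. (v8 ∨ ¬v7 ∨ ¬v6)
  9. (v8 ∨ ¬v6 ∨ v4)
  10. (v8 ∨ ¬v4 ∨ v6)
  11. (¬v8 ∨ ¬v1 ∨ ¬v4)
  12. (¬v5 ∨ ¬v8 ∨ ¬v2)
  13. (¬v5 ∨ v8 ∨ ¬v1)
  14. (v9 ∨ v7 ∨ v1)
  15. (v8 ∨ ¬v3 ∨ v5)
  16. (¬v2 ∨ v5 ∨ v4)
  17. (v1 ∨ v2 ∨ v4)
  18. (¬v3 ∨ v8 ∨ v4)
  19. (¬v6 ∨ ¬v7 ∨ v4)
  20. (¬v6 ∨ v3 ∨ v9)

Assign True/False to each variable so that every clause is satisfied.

v1=False, v2=True, v3=True, v4=True, v5=False, v6=False, v7=False, v8=True, v9=True

Set v1 = False and propagate.
Try v2 = True.
Set v3 = True and propagate.
The remaining clauses are satisfied by v4 = True, v5 = False, v6 = False, v7 = False, v8 = True, v9 = True.
Every clause has at least one true literal under this assignment.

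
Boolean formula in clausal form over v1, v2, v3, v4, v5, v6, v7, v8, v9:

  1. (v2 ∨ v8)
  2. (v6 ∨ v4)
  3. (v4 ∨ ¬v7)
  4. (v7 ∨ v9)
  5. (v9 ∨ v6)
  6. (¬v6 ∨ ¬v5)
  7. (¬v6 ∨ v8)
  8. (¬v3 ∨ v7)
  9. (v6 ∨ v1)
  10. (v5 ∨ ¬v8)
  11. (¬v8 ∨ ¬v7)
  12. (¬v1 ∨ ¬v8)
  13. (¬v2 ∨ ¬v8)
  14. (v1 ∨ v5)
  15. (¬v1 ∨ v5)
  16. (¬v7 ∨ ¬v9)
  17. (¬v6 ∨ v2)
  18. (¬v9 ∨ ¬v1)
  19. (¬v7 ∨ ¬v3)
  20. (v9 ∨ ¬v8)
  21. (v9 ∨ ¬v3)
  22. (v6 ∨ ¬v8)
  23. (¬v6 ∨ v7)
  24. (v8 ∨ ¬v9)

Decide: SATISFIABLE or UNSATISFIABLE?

v8 = True:
  propagation gives v5=True, v6=False; an empty clause results — contradiction.
v8 = False:
  propagation gives v2=True, v6=False, v4=True, v9=True; an empty clause results — contradiction.
Every branch closes, so no satisfying assignment exists.

UNSATISFIABLE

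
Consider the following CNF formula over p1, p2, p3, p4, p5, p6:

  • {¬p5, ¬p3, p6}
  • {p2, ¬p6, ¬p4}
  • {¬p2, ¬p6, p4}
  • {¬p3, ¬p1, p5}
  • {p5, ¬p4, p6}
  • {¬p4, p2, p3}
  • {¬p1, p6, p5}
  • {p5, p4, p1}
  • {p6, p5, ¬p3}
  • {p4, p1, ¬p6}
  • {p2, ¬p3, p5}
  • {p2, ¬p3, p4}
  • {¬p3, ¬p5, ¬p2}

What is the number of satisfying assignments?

13

Split on p5, then p3.
  p5=T, p3=T: a clause becomes empty — 0.
  p5=T, p3=F: 9 of the 16 assignments to (p1,p2,p4,p6) work.
  p5=F, p3=T: remaining (p1,p2,p4,p6) ∈ {(F,T,T,T)} — 1.
  p5=F, p3=F: remaining (p1,p2,p4,p6) ∈ {(F,T,T,T); (T,F,F,T); (T,T,T,T)} — 3.
Total: 0 + 9 + 1 + 3 = 13.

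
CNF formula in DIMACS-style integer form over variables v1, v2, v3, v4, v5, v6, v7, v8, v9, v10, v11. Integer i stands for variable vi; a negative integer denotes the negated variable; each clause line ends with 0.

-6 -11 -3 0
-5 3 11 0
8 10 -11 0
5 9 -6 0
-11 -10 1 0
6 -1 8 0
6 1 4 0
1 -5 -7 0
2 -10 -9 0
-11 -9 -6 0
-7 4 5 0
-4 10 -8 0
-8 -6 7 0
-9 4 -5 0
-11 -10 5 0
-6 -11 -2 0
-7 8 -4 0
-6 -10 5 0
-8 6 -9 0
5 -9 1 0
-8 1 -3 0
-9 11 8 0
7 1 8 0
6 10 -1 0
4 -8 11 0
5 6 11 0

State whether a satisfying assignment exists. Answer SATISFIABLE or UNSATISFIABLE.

SATISFIABLE

Try v1 = True.
Branch on v2: take v2 = True.
For the remaining variables, v3 = True, v4 = True, v5 = True, v6 = False, v7 = False, v8 = True, v9 = False, v10 = True, v11 = False works.
Every clause has at least one true literal under this assignment.
So v1=True, v2=True, v3=True, v4=True, v5=True, v6=False, v7=False, v8=True, v9=False, v10=True, v11=False is a satisfying assignment.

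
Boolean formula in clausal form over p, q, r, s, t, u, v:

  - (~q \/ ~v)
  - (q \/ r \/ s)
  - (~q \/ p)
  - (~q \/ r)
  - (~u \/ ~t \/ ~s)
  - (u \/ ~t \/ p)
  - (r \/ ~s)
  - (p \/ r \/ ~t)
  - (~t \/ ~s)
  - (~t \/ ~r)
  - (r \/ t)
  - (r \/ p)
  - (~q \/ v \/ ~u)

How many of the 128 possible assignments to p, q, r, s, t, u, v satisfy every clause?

18

Case analysis on r and t:
  r=T, t=T: a clause becomes empty — 0.
  r=T, t=F: s free; 9 ways for (p,q,u,v) × 2^1 = 18.
  r=F, t=T: a clause becomes empty — 0.
  r=F, t=F: a clause becomes empty — 0.
Total: 0 + 18 + 0 + 0 = 18.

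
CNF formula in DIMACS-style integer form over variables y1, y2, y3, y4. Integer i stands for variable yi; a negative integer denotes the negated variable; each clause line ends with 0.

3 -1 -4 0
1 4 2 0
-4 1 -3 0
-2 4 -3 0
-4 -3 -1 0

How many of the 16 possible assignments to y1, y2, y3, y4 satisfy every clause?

The models are:
  y1=0 y2=0 y3=0 y4=1
  y1=0 y2=1 y3=0 y4=0
  y1=0 y2=1 y3=0 y4=1
  y1=1 y2=0 y3=0 y4=0
  y1=1 y2=0 y3=1 y4=0
  y1=1 y2=1 y3=0 y4=0
That's 6 in total.

6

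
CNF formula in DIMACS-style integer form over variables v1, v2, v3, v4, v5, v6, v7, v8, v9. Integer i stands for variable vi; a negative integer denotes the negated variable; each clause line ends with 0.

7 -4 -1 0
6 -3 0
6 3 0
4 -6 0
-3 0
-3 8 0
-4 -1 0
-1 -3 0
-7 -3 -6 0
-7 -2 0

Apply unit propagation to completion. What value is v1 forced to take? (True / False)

(¬v3) is a unit clause: v3 = False.
From (v6 ∨ v3) and v3 = False: v6 = True.
In (¬v6 ∨ v4), ¬v6 is now false; v4 must hold, so v4 = True.
(¬v4 ∨ ¬v1) with v4 = True leaves only ¬v1, so v1 = False.

False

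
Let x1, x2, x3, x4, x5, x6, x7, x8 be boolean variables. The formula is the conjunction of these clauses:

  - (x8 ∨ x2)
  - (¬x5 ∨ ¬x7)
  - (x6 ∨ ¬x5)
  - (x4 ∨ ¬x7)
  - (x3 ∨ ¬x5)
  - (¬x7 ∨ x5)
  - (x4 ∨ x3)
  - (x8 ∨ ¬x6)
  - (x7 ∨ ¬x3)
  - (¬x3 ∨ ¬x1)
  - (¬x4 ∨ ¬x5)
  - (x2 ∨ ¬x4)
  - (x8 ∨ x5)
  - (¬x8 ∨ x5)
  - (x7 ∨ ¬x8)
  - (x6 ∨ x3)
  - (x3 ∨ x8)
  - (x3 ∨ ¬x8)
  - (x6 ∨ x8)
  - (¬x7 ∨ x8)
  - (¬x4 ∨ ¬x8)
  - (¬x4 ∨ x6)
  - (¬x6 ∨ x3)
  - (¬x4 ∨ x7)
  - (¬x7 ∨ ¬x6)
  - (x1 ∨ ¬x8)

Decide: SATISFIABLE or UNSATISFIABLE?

UNSATISFIABLE

x8 = True:
  propagation gives x5=True, x7=False; an empty clause results — contradiction.
x8 = False:
  propagation gives x2=True, x6=False; an empty clause results — contradiction.
Every branch closes, so no satisfying assignment exists.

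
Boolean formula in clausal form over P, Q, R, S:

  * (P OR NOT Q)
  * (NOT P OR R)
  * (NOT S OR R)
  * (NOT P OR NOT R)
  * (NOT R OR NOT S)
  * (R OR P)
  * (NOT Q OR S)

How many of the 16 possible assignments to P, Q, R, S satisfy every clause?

1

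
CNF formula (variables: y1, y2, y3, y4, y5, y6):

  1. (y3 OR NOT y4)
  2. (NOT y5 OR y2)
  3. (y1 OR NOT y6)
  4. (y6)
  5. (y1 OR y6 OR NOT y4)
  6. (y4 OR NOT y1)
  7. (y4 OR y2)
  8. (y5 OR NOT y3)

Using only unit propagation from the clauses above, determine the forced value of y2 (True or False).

(y6) stands alone — y6 = True.
From (NOT y6 OR y1) and y6 = True: y1 = True.
(NOT y1 OR y4) with y1 = True leaves only y4, so y4 = True.
(NOT y4 OR y3) with y4 = True leaves only y3, so y3 = True.
(NOT y3 OR y5) with y3 = True leaves only y5, so y5 = True.
(NOT y5 OR y2): since y5 = True, the clause reduces to (y2). y2 = True.

True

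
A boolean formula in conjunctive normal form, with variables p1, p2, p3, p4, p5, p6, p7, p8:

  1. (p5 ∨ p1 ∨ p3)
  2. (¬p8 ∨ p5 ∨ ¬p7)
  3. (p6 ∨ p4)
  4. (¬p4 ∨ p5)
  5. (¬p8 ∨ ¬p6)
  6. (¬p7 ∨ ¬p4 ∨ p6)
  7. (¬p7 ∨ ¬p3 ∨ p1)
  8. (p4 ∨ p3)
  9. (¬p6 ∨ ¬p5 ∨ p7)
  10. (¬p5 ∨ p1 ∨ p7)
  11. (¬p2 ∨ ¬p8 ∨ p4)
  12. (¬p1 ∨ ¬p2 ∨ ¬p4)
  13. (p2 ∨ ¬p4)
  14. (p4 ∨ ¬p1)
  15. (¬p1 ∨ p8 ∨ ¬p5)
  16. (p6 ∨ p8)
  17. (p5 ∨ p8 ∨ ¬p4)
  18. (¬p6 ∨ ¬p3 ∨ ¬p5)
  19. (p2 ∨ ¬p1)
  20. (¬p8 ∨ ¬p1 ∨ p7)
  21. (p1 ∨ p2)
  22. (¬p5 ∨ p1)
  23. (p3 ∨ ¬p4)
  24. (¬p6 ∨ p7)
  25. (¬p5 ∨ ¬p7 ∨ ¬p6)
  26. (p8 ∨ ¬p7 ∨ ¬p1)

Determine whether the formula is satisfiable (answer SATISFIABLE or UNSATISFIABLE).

UNSATISFIABLE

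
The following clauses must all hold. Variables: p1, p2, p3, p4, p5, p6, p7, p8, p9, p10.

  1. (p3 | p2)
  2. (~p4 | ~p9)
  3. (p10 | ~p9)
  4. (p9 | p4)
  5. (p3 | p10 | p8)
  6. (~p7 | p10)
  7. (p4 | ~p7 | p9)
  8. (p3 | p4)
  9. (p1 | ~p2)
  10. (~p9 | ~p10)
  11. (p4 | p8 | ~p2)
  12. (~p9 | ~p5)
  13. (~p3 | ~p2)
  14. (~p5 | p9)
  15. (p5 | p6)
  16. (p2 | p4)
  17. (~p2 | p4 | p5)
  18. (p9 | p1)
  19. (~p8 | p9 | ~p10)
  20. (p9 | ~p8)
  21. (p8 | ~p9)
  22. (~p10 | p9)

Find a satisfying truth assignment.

p1=1  p2=0  p3=1  p4=1  p5=0  p6=1  p7=0  p8=0  p9=0  p10=0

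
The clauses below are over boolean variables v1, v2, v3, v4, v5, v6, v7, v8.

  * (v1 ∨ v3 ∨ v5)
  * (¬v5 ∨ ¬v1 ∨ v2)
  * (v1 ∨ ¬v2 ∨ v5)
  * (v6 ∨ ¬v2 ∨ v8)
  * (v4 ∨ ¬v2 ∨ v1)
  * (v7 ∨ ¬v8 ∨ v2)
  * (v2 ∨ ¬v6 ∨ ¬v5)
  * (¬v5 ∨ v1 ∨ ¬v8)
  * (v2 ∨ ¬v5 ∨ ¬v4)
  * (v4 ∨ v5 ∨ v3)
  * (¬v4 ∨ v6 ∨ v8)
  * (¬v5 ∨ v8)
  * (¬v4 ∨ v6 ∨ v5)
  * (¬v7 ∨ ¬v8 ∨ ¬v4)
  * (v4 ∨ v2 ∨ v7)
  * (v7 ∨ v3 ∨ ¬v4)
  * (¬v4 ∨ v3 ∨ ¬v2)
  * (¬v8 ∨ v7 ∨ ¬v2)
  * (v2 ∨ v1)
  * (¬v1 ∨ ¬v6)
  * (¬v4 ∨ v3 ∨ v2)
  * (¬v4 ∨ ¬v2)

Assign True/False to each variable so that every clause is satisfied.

Pure literal: v3 appears only positively; assign v3 = True.
Set v1 = True and propagate.
  then v6 is forced to False.
Set v2 = False and propagate.
  then v5 is forced to False.
  then v4 is forced to False.
  then v7 is forced to True.
v8 is now unconstrained; take v8 = False.

v1 = True, v2 = False, v3 = True, v4 = False, v5 = False, v6 = False, v7 = True, v8 = False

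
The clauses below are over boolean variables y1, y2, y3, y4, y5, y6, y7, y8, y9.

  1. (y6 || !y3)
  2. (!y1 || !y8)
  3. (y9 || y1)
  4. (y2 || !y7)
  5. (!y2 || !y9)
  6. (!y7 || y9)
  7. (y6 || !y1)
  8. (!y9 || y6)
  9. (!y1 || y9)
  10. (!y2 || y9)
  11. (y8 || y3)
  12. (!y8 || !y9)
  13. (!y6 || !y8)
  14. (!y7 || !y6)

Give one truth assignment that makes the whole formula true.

y1=F  y2=F  y3=T  y4=F  y5=F  y6=T  y7=F  y8=F  y9=T

Check each clause:
  1. (y6 || !y3) — y6 is true.
  2. (!y1 || !y8) — !y8 is true.
  3. (y9 || y1) — y9 is true.
  4. (y2 || !y7) — !y7 is true.
  5. (!y9 || !y2) — !y2 is true.
  6. (y9 || !y7) — !y7 is true.
  7. (y6 || !y1) — y6 is true.
  8. (!y9 || y6) — y6 is true.
  9. (!y1 || y9) — y9 is true.
  10. (y9 || !y2) — y9 is true.
  11. (y3 || y8) — y3 is true.
  12. (!y9 || !y8) — !y8 is true.
  13. (!y8 || !y6) — !y8 is true.
  14. (!y7 || !y6) — !y7 is true.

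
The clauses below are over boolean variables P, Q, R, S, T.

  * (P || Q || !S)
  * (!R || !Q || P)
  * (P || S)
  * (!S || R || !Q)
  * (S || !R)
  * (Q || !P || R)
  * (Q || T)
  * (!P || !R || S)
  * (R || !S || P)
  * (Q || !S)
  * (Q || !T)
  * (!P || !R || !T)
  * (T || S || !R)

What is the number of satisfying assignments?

3

The models are:
  P=1 Q=1 R=0 S=0 T=0
  P=1 Q=1 R=0 S=0 T=1
  P=1 Q=1 R=1 S=1 T=0
Count: 3.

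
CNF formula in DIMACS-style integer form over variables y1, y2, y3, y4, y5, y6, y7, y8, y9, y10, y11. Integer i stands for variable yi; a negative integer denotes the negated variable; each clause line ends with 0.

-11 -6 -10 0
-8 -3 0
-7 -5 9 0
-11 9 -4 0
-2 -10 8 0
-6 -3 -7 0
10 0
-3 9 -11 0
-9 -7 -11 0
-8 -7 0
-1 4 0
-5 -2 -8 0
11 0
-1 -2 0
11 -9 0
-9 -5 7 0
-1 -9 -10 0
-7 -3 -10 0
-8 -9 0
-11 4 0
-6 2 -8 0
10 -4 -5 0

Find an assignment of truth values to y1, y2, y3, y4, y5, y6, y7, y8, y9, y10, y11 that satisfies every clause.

Unit propagation: (y10) forces y10 = True.
(y11) is a unit clause, so y11 = True.
Unit propagation: (~y6) forces y6 = False.
Unit propagation: (y4) forces y4 = True.
Unit propagation: (y9) forces y9 = True.
(~y7) is a unit clause, so y7 = False.
The clause (~y5) is unit: y5 must be False.
(~y1) is a unit clause, so y1 = False.
(~y8) is a unit clause, so y8 = False.
The clause (~y2) is unit: y2 must be False.
y3 is now unconstrained; take y3 = True.
Every clause has at least one true literal under this assignment.
Check each clause:
  1. (~y6 | ~y11 | ~y10) — ~y6 is true.
  2. (~y8 | ~y3) — ~y8 is true.
  3. (y9 | ~y7 | ~y5) — y9 is true.
  4. (~y11 | ~y4 | y9) — y9 is true.
  5. (~y10 | y8 | ~y2) — ~y2 is true.
  6. (~y6 | ~y3 | ~y7) — ~y7 is true.
  7. (y10) — y10 is true.
  8. (~y11 | y9 | ~y3) — y9 is true.
  9. (~y11 | ~y9 | ~y7) — ~y7 is true.
  10. (~y8 | ~y7) — ~y8 is true.
  11. (y4 | ~y1) — y4 is true.
  12. (~y5 | ~y8 | ~y2) — ~y8 is true.
  13. (y11) — y11 is true.
  14. (~y1 | ~y2) — ~y2 is true.
  15. (~y9 | y11) — y11 is true.
  16. (~y5 | y7 | ~y9) — ~y5 is true.
  17. (~y10 | ~y1 | ~y9) — ~y1 is true.
  18. (~y10 | ~y7 | ~y3) — ~y7 is true.
  19. (~y8 | ~y9) — ~y8 is true.
  20. (y4 | ~y11) — y4 is true.
  21. (~y6 | y2 | ~y8) — ~y8 is true.
  22. (~y4 | ~y5 | y10) — y10 is true.

y1 = 0, y2 = 0, y3 = 1, y4 = 1, y5 = 0, y6 = 0, y7 = 0, y8 = 0, y9 = 1, y10 = 1, y11 = 1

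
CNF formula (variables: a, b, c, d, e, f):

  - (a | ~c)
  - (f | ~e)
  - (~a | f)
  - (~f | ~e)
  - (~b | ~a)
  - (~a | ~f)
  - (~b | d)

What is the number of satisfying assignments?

6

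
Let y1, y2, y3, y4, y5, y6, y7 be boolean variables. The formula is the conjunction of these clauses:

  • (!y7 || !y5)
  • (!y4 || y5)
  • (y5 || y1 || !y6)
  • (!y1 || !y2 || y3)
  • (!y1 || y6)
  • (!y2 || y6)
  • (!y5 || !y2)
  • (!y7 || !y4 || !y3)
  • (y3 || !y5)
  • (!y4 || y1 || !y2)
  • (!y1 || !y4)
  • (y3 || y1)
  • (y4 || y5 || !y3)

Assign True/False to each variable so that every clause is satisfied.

y1 = F  y2 = F  y3 = T  y4 = T  y5 = T  y6 = T  y7 = F

y2 occurs only negated in the remaining clauses — set y2 = False.
Pure literal: y7 appears only negated; assign y7 = False.
Try y1 = False.
  then y3 is forced to True.
For the remaining variables, y4 = True, y5 = True, y6 = True works.
Every clause has at least one true literal under this assignment.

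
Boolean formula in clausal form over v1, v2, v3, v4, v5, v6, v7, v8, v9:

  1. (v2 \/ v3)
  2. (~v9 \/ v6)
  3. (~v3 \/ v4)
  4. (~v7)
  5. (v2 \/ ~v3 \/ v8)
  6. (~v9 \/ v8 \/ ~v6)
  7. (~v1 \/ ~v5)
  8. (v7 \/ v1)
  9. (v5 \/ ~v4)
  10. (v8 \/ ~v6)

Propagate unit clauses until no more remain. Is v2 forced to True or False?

Unit clause (~v7) sets v7 = False.
(v7 \/ v1): since v7 = False, the clause reduces to (v1). v1 = True.
(~v1 \/ ~v5) with v1 = True leaves only ~v5, so v5 = False.
(v5 \/ ~v4): since v5 = False, the clause reduces to (~v4). v4 = False.
(v4 \/ ~v3) with v4 = False leaves only ~v3, so v3 = False.
From (v2 \/ v3) and v3 = False: v2 = True.

True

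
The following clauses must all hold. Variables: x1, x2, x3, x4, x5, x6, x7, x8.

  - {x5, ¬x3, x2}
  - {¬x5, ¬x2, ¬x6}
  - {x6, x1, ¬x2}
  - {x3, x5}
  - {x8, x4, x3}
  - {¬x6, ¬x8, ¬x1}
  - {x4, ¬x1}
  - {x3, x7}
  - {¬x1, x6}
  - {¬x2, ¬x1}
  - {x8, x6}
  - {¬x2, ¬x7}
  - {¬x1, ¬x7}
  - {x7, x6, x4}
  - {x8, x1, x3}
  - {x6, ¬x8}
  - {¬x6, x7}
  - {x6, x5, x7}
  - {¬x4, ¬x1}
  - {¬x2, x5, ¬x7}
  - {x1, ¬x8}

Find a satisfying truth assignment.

x1=False, x2=False, x3=True, x4=True, x5=True, x6=True, x7=True, x8=False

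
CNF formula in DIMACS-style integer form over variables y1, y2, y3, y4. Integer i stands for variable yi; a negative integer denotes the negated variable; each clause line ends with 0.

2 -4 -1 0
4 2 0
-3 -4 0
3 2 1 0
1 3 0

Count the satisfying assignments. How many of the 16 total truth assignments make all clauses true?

Satisfying assignments:
  y1=0 y2=1 y3=1 y4=0
  y1=1 y2=1 y3=0 y4=0
  y1=1 y2=1 y3=0 y4=1
  y1=1 y2=1 y3=1 y4=0
That's 4 in total.

4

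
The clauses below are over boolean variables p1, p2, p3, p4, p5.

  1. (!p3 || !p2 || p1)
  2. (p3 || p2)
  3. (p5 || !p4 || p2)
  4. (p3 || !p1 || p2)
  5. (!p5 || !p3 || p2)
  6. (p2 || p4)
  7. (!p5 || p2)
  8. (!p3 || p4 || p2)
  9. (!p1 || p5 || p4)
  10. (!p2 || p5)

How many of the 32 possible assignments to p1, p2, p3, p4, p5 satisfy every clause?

6

The models are:
  p1=F p2=T p3=F p4=F p5=T
  p1=F p2=T p3=F p4=T p5=T
  p1=T p2=T p3=F p4=F p5=T
  p1=T p2=T p3=F p4=T p5=T
  p1=T p2=T p3=T p4=F p5=T
  p1=T p2=T p3=T p4=T p5=T
Count: 6.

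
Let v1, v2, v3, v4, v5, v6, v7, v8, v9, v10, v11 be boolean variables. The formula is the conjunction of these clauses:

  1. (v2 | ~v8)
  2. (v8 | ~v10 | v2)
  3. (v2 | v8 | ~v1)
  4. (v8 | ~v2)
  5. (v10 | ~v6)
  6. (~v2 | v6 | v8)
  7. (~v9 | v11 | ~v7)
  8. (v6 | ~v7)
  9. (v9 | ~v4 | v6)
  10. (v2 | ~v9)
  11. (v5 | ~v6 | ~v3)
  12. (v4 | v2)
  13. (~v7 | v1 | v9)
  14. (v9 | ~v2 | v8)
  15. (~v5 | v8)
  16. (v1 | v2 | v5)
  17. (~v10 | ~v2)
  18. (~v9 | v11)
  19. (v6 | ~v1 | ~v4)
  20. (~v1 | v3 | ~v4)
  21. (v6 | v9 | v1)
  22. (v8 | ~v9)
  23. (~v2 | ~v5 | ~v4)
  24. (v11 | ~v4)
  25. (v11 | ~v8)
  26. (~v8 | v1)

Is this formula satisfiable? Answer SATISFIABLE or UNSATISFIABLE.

v7 occurs only negated in the remaining clauses — set v7 = False.
v11 occurs only positively in the remaining clauses — set v11 = True.
Set v1 = True and propagate.
For the remaining variables, v2 = True, v3 = True, v4 = False, v5 = True, v6 = False, v8 = True, v9 = False, v10 = False works.
Every clause has at least one true literal under this assignment.
So v1=True, v2=True, v3=True, v4=False, v5=True, v6=False, v7=False, v8=True, v9=False, v10=False, v11=True is a satisfying assignment.

SATISFIABLE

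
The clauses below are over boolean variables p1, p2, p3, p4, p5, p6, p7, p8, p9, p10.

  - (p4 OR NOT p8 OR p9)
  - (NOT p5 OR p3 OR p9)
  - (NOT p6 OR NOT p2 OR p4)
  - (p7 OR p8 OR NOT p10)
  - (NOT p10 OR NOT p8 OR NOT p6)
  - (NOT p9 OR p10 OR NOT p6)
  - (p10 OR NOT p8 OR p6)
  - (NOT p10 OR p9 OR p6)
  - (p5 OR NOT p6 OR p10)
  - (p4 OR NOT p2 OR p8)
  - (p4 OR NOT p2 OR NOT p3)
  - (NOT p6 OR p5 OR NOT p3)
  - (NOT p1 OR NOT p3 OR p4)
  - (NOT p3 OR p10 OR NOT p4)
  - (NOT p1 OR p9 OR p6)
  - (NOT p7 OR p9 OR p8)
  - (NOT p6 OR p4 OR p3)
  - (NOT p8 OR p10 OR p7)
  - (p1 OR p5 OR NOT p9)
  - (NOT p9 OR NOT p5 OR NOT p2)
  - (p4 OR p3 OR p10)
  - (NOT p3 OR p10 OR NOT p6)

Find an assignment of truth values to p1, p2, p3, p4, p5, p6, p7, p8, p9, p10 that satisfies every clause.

p1 = T  p2 = F  p3 = F  p4 = T  p5 = F  p6 = F  p7 = F  p8 = T  p9 = T  p10 = T

Check each clause:
  1. (NOT p8 OR p4 OR p9) — p9 is true.
  2. (p3 OR NOT p5 OR p9) — p9 is true.
  3. (NOT p2 OR p4 OR NOT p6) — NOT p6 is true.
  4. (NOT p10 OR p7 OR p8) — p8 is true.
  5. (NOT p6 OR NOT p10 OR NOT p8) — NOT p6 is true.
  6. (NOT p6 OR p10 OR NOT p9) — p10 is true.
  7. (p10 OR NOT p8 OR p6) — p10 is true.
  8. (p9 OR p6 OR NOT p10) — p9 is true.
  9. (p5 OR NOT p6 OR p10) — p10 is true.
  10. (p8 OR p4 OR NOT p2) — p8 is true.
  11. (p4 OR NOT p2 OR NOT p3) — p4 is true.
  12. (NOT p6 OR p5 OR NOT p3) — NOT p6 is true.
  13. (NOT p3 OR p4 OR NOT p1) — p4 is true.
  14. (NOT p4 OR NOT p3 OR p10) — p10 is true.
  15. (p6 OR NOT p1 OR p9) — p9 is true.
  16. (p8 OR NOT p7 OR p9) — p8 is true.
  17. (p4 OR p3 OR NOT p6) — NOT p6 is true.
  18. (p7 OR p10 OR NOT p8) — p10 is true.
  19. (p1 OR NOT p9 OR p5) — p1 is true.
  20. (NOT p9 OR NOT p2 OR NOT p5) — NOT p5 is true.
  21. (p10 OR p3 OR p4) — p10 is true.
  22. (NOT p3 OR NOT p6 OR p10) — NOT p6 is true.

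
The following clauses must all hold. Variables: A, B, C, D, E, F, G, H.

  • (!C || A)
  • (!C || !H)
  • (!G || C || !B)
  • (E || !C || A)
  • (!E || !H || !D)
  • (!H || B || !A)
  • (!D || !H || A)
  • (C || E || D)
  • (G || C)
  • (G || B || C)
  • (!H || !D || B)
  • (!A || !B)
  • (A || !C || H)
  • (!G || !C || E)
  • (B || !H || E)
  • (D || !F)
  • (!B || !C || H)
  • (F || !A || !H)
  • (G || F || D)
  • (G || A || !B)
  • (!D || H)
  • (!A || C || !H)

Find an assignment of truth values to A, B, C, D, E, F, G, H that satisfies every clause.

A = 1, B = 0, C = 1, D = 0, E = 1, F = 0, G = 1, H = 0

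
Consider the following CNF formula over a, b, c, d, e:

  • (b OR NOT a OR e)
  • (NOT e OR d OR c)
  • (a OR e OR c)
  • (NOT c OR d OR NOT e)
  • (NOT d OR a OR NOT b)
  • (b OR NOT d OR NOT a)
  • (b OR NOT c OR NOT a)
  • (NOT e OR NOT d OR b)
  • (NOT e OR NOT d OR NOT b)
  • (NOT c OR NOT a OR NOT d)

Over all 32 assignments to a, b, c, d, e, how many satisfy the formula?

Satisfying assignments:
  a=0 b=0 c=1 d=0 e=0
  a=0 b=0 c=1 d=1 e=0
  a=0 b=1 c=1 d=0 e=0
  a=1 b=1 c=0 d=0 e=0
  a=1 b=1 c=0 d=1 e=0
  a=1 b=1 c=1 d=0 e=0
Count: 6.

6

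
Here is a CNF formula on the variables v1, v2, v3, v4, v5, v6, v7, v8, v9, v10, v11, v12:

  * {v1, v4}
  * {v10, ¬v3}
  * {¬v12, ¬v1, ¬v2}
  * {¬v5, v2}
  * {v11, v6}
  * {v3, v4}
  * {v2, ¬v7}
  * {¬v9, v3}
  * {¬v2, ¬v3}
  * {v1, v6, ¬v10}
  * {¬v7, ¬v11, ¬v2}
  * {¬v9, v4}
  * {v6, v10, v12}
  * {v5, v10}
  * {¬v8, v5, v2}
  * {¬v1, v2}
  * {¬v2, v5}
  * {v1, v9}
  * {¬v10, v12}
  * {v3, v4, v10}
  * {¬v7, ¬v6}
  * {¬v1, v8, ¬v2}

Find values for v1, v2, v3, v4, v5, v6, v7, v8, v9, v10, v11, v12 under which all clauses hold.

v1=T, v2=T, v3=F, v4=T, v5=T, v6=T, v7=F, v8=T, v9=F, v10=F, v11=F, v12=F

Check each clause:
  1. {v4, v1} — v1 is true.
  2. {v10, ¬v3} — ¬v3 is true.
  3. {¬v2, ¬v1, ¬v12} — ¬v12 is true.
  4. {¬v5, v2} — v2 is true.
  5. {v6, v11} — v6 is true.
  6. {v4, v3} — v4 is true.
  7. {¬v7, v2} — ¬v7 is true.
  8. {¬v9, v3} — ¬v9 is true.
  9. {¬v3, ¬v2} — ¬v3 is true.
  10. {¬v10, v1, v6} — v1 is true.
  11. {¬v2, ¬v7, ¬v11} — ¬v7 is true.
  12. {¬v9, v4} — v4 is true.
  13. {v12, v6, v10} — v6 is true.
  14. {v5, v10} — v5 is true.
  15. {v2, ¬v8, v5} — v2 is true.
  16. {v2, ¬v1} — v2 is true.
  17. {v5, ¬v2} — v5 is true.
  18. {v9, v1} — v1 is true.
  19. {¬v10, v12} — ¬v10 is true.
  20. {v3, v4, v10} — v4 is true.
  21. {¬v7, ¬v6} — ¬v7 is true.
  22. {¬v2, v8, ¬v1} — v8 is true.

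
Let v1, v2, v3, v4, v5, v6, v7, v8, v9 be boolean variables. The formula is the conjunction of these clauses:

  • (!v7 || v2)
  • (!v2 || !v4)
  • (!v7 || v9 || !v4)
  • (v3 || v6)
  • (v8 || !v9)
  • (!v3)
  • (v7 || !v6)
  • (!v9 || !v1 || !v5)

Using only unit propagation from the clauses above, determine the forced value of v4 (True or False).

False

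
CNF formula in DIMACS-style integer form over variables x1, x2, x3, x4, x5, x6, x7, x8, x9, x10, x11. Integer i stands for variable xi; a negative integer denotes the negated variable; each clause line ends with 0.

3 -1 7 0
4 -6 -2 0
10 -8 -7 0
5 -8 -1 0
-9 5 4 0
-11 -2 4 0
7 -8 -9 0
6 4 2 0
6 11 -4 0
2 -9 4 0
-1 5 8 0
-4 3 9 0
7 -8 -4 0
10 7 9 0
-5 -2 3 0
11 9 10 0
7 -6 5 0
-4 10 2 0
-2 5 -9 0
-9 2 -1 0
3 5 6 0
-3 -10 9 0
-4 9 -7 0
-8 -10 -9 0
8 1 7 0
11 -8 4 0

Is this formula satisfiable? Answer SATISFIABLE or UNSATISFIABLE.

Branch on x1: take x1 = True.
For the remaining variables, x2 = False, x3 = False, x4 = False, x5 = True, x6 = True, x7 = True, x8 = False, x9 = False, x10 = True, x11 = False works.
Every clause has at least one true literal under this assignment.
So x1=1, x2=0, x3=0, x4=0, x5=1, x6=1, x7=1, x8=0, x9=0, x10=1, x11=0 is a satisfying assignment.

SATISFIABLE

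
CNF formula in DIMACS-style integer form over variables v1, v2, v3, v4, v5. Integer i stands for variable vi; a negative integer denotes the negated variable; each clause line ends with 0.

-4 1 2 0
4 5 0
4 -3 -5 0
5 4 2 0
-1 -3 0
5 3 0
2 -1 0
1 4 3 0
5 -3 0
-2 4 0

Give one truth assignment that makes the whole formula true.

v1=False, v2=True, v3=False, v4=True, v5=True

Check each clause:
  1. {v1, ¬v4, v2} — v2 is true.
  2. {v4, v5} — v4 is true.
  3. {¬v5, v4, ¬v3} — v4 is true.
  4. {v4, v2, v5} — v2 is true.
  5. {¬v1, ¬v3} — ¬v3 is true.
  6. {v5, v3} — v5 is true.
  7. {¬v1, v2} — v2 is true.
  8. {v1, v3, v4} — v4 is true.
  9. {v5, ¬v3} — v5 is true.
  10. {v4, ¬v2} — v4 is true.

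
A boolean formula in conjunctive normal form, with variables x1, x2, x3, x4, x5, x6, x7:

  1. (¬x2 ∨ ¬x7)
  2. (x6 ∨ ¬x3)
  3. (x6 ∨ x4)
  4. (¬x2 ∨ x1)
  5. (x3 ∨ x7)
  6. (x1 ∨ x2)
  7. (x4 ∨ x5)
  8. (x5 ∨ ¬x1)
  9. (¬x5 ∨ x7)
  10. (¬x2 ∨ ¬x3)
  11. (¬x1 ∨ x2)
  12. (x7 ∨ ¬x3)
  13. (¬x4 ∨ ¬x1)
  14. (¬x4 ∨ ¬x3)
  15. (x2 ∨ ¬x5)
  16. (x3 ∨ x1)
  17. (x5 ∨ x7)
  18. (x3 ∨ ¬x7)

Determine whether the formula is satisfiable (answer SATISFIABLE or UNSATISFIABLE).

x3 = True:
  propagation gives x6=True, x2=False, x1=True; an empty clause results — contradiction.
x3 = False:
  propagation gives x7=True; an empty clause results — contradiction.
Every branch closes, so no satisfying assignment exists.

UNSATISFIABLE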